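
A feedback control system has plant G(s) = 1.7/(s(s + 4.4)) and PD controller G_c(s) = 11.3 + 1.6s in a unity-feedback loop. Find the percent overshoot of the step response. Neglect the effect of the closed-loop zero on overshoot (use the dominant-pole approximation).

Forward path: (11.3 + 1.6s)·1.7/(s(s+4.4)). The closed-loop characteristic equation is s² + (4.4 + 1.7·1.6)s + 1.7·11.3 = 0.
That is s² + 7.12s + 19.21 = 0, so ω_n = 4.383 rad/s and ζ = 7.12/(2·4.383) = 0.8122.
%OS = 100·exp(−πζ/√(1−ζ²)) = 1.26%.

1.26%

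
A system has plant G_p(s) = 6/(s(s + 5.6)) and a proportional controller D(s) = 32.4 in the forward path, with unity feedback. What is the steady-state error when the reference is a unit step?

0

The open loop D(s)G_p(s) has a pole at the origin (type 1), so the static position error constant is infinite and e_ss = 1/(1+∞) = 0.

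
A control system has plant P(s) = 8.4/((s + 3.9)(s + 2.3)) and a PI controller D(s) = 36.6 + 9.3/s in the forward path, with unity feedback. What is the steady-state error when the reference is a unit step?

0

The open loop D(s)P(s) has a pole at the origin (type 1), so the static position error constant is infinite and e_ss = 1/(1+∞) = 0.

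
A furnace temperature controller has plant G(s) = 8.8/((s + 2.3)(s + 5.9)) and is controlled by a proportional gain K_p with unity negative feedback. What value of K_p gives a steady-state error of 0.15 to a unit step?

K_p = 8.74

The loop is type 0, so e_ss(step) = 1/(1 + K_pos) with K_pos = K_p·G(0).
G(0) = 0.6485. Require 1/(1 + K_p·0.6485) = 0.15, so 1 + 0.6485·K_p = 6.667.
K_p = (6.667 − 1)/0.6485 = 8.74.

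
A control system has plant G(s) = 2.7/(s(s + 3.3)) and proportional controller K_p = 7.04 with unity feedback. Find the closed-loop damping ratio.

ζ = 0.378

The closed-loop denominator is s(s+3.3) + 7.04·2.7 = s² + 3.3s + 19.01.
So ω_n² = 19.01 ⇒ ω_n = 4.36 rad/s, and ζ = 3.3/(2ω_n) = 0.378.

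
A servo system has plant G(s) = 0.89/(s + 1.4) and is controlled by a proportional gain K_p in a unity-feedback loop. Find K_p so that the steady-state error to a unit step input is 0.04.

K_p = 37.8

The loop is type 0, so e_ss(step) = 1/(1 + K_pos) with K_pos = K_p·G(0).
G(0) = 0.6357. Require 1/(1 + K_p·0.6357) = 0.04, so 1 + 0.6357·K_p = 25.
K_p = (25 − 1)/0.6357 = 37.8.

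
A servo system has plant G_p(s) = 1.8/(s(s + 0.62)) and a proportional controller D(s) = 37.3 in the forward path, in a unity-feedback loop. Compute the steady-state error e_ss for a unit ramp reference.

0.00923

The loop has one pole at the origin (type 1). Velocity error constant K_v = lim_{s→0} s·D(s)G_p(s) = 37.3·1.8/0.62 = 108.3.
Steady-state error to a unit ramp: e_ss = 1/K_v = 0.00923.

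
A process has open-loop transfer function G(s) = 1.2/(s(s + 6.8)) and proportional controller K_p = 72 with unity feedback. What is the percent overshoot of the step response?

29.1%

The closed-loop denominator s² + 6.8s + 86.4 gives ω_n = √86.4 = 9.295 and ζ = 6.8/(2ω_n) = 0.3658.
%OS = 100·exp(−πζ/√(1−ζ²)) = 100·exp(−π·0.3658/√0.8662) = 29.1%.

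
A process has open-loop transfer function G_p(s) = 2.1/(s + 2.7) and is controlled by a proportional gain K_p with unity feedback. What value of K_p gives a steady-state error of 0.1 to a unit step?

K_p = 11.6

Steady-state error for a unit step on this type-0 loop is 1/(1 + K_p·G_p(0)).
G_p(0) = 0.7778. Require 1/(1 + K_p·0.7778) = 0.1, so 1 + 0.7778·K_p = 10.
K_p = (10 − 1)/0.7778 = 11.6.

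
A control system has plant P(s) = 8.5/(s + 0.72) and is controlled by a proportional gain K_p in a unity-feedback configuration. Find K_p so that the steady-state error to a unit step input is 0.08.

For a type-0 loop with proportional control, e_ss = 1/(1 + K_p·P(0)).
P(0) = 11.81. Require 1/(1 + K_p·11.81) = 0.08, so 1 + 11.81·K_p = 12.5.
K_p = (12.5 − 1)/11.81 = 0.974.

K_p = 0.974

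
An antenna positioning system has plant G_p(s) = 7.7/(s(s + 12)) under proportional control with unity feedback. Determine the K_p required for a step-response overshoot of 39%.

K_p = 56.7

From %OS = 100·exp(−πζ/√(1−ζ²)) = 39%, ζ = −ln(0.39)/√(π²+ln²(0.39)) = 0.2871.
Characteristic equation s² + 12s + 7.7K_p = 0 gives ζ = 12/(2√(7.7K_p)).
Setting ζ = 0.2871: √(7.7K_p) = 12/(2·0.2871) = 20.9, so K_p = 436.7/7.7 = 56.7.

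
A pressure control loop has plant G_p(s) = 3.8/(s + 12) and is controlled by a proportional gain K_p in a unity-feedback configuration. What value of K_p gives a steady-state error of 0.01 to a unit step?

K_p = 313

Steady-state error for a unit step on this type-0 loop is 1/(1 + K_p·G_p(0)).
G_p(0) = 0.3167. Require 1/(1 + K_p·0.3167) = 0.01, so 1 + 0.3167·K_p = 100.
K_p = (100 − 1)/0.3167 = 313.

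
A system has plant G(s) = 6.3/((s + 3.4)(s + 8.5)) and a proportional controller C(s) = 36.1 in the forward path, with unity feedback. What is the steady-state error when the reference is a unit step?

The loop is type 0. Static position error constant K_pos = C(0)·G(0) = 36.1·0.218 = 7.87.
Steady-state error to a unit step: e_ss = 1/(1+K_pos) = 1/8.87 = 0.113.

0.113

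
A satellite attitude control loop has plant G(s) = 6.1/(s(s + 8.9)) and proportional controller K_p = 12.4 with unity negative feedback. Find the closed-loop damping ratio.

1 + K_p·G(s) = 0 gives s² + 8.9s + 75.64 = 0.
So ω_n² = 75.64 ⇒ ω_n = 8.697 rad/s, and ζ = 8.9/(2ω_n) = 0.512.

ζ = 0.512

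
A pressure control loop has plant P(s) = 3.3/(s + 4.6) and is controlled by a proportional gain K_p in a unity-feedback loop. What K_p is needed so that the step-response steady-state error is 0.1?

K_p = 12.5

For a type-0 loop with proportional control, e_ss = 1/(1 + K_p·P(0)).
P(0) = 0.7174. Require 1/(1 + K_p·0.7174) = 0.1, so 1 + 0.7174·K_p = 10.
K_p = (10 − 1)/0.7174 = 12.5.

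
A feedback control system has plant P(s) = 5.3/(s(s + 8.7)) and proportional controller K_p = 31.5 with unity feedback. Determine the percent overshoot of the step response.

32.5%

The closed-loop denominator s² + 8.7s + 166.9 gives ω_n = √166.9 = 12.92 and ζ = 8.7/(2ω_n) = 0.3367.
%OS = 100·exp(−πζ/√(1−ζ²)) = 100·exp(−π·0.3367/√0.8867) = 32.5%.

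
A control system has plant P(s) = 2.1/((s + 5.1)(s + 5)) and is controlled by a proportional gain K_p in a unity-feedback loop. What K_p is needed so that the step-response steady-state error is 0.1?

K_p = 109

Steady-state error for a unit step on this type-0 loop is 1/(1 + K_p·P(0)).
P(0) = 0.08235. Require 1/(1 + K_p·0.08235) = 0.1, so 1 + 0.08235·K_p = 10.
K_p = (10 − 1)/0.08235 = 109.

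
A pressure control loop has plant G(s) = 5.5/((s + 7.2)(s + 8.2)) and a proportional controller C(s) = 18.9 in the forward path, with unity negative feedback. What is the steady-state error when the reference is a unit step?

0.362

The loop is type 0. Static position error constant K_pos = C(0)·G(0) = 18.9·0.09316 = 1.761.
Steady-state error to a unit step: e_ss = 1/(1+K_pos) = 1/2.761 = 0.362.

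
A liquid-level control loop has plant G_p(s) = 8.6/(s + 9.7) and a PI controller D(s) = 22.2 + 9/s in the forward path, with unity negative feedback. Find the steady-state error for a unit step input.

0

The open loop D(s)G_p(s) has a pole at the origin (type 1), so the static position error constant is infinite and e_ss = 1/(1+∞) = 0.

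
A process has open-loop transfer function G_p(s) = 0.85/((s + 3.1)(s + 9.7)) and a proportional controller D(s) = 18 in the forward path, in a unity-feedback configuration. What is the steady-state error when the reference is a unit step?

0.663

The loop is type 0. Static position error constant K_pos = D(0)·G_p(0) = 18·0.02827 = 0.5088.
Steady-state error to a unit step: e_ss = 1/(1+K_pos) = 1/1.509 = 0.663.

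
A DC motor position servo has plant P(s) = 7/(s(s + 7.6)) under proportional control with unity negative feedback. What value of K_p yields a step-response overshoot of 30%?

K_p = 16.1

From %OS = 100·exp(−πζ/√(1−ζ²)) = 30%, ζ = −ln(0.3)/√(π²+ln²(0.3)) = 0.3579.
Characteristic equation s² + 7.6s + 7K_p = 0 gives ζ = 7.6/(2√(7K_p)).
Setting ζ = 0.3579: √(7K_p) = 7.6/(2·0.3579) = 10.62, so K_p = 112.8/7 = 16.1.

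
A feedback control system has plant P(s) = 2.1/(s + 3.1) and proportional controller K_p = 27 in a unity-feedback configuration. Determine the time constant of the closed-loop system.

τ = 0.0167 s

Closed-loop transfer function: T(s) = K_p·P(s)/(1 + K_p·P(s)) = 56.7/(s + 3.1 + 56.7) = 56.7/(s + 59.8).
Time constant τ = 1/59.8 = 0.0167 s.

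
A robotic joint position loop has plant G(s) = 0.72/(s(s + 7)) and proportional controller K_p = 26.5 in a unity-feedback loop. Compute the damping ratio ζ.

The closed-loop denominator is s(s+7) + 26.5·0.72 = s² + 7s + 19.08.
Matching s² + 2ζω_n s + ω_n²: ω_n = √19.08 = 4.368 rad/s and 2ζω_n = 7, so ζ = 7/(2·4.368) = 0.801.

ζ = 0.801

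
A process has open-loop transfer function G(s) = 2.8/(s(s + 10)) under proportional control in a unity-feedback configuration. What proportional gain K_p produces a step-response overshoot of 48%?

K_p = 173

From %OS = 100·exp(−πζ/√(1−ζ²)) = 48%, ζ = −ln(0.48)/√(π²+ln²(0.48)) = 0.2275.
Characteristic equation s² + 10s + 2.8K_p = 0 gives ζ = 10/(2√(2.8K_p)).
Setting ζ = 0.2275: √(2.8K_p) = 10/(2·0.2275) = 21.98, so K_p = 483/2.8 = 173.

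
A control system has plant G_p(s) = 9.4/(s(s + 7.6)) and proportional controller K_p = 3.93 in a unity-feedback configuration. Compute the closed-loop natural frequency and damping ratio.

ω_n = 6.08 rad/s, ζ = 0.625

The closed-loop denominator is s(s+7.6) + 3.93·9.4 = s² + 7.6s + 36.94.
So ω_n² = 36.94 ⇒ ω_n = 6.078 rad/s, and ζ = 7.6/(2ω_n) = 0.625.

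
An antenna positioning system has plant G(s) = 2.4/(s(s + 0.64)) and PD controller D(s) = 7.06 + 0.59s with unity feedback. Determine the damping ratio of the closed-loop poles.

Forward path: (7.06 + 0.59s)·2.4/(s(s+0.64)). The closed-loop characteristic equation is s² + (0.64 + 2.4·0.59)s + 2.4·7.06 = 0.
That is s² + 2.056s + 16.94 = 0, so ω_n = 4.116 rad/s and ζ = 2.056/(2·4.116) = 0.2497.

ζ = 0.25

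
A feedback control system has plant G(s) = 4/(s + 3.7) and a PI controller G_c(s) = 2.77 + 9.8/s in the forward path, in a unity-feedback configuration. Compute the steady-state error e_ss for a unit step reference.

The open loop G_c(s)G(s) has a pole at the origin (type 1), so the static position error constant is infinite and e_ss = 1/(1+∞) = 0.

0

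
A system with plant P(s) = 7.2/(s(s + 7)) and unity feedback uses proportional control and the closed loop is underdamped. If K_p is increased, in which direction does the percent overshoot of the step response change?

increase

ζ = 7/(2√(7.2K_p)) decreases as K_p grows; lower damping means more overshoot.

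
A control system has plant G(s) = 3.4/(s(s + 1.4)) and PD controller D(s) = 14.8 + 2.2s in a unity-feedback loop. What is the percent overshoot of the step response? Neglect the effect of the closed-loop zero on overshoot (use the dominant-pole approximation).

Forward path: (14.8 + 2.2s)·3.4/(s(s+1.4)). The closed-loop characteristic equation is s² + (1.4 + 3.4·2.2)s + 3.4·14.8 = 0.
That is s² + 8.88s + 50.32 = 0, so ω_n = 7.094 rad/s and ζ = 8.88/(2·7.094) = 0.6259.
%OS = 100·exp(−πζ/√(1−ζ²)) = 8.04%.

8.04%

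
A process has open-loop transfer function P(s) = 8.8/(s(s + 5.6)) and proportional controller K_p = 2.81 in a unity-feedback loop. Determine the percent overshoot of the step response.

Closed-loop characteristic equation: s² + 5.6s + 24.73 = 0, so ω_n = 4.973 rad/s and ζ = 5.6/(2·4.973) = 0.5631.
%OS = 100·exp(−πζ/√(1−ζ²)) = 100·exp(−π·0.5631/√0.683) = 11.8%.

11.8%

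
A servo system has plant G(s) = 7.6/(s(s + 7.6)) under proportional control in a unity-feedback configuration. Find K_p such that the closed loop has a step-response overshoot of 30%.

From %OS = 100·exp(−πζ/√(1−ζ²)) = 30%, ζ = −ln(0.3)/√(π²+ln²(0.3)) = 0.3579.
Characteristic equation s² + 7.6s + 7.6K_p = 0 gives ζ = 7.6/(2√(7.6K_p)).
Setting ζ = 0.3579: √(7.6K_p) = 7.6/(2·0.3579) = 10.62, so K_p = 112.8/7.6 = 14.8.

K_p = 14.8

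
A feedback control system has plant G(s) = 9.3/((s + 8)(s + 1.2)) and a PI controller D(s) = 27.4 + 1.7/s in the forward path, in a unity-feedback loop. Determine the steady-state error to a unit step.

The open loop D(s)G(s) has a pole at the origin (type 1), so the static position error constant is infinite and e_ss = 1/(1+∞) = 0.

0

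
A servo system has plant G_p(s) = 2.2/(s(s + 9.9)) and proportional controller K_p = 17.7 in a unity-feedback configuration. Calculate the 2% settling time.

T_s ≈ 0.808 s

The closed-loop denominator s² + 9.9s + 38.94 gives ω_n = √38.94 = 6.24 and ζ = 9.9/(2ω_n) = 0.7932.
2% settling time T_s ≈ 4/(ζω_n) = 4/4.95 = 0.808 s.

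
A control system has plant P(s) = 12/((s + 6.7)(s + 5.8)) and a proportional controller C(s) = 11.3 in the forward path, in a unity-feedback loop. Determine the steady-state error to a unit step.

0.223

The loop is type 0. Static position error constant K_pos = C(0)·P(0) = 11.3·0.3088 = 3.489.
Steady-state error to a unit step: e_ss = 1/(1+K_pos) = 1/4.489 = 0.223.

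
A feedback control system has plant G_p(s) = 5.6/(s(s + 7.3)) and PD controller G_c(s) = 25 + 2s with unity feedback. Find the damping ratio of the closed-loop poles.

Forward path: (25 + 2s)·5.6/(s(s+7.3)). The closed-loop characteristic equation is s² + (7.3 + 5.6·2)s + 5.6·25 = 0.
That is s² + 18.5s + 140 = 0, so ω_n = 11.83 rad/s and ζ = 18.5/(2·11.83) = 0.7818.

ζ = 0.782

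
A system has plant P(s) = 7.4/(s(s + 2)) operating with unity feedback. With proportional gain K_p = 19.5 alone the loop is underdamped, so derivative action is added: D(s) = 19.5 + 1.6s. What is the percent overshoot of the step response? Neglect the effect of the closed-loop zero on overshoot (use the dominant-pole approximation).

Forward path: (19.5 + 1.6s)·7.4/(s(s+2)). The closed-loop characteristic equation is s² + (2 + 7.4·1.6)s + 7.4·19.5 = 0.
That is s² + 13.84s + 144.3 = 0, so ω_n = 12.01 rad/s and ζ = 13.84/(2·12.01) = 0.5761.
%OS = 100·exp(−πζ/√(1−ζ²)) = 10.9%.

10.9%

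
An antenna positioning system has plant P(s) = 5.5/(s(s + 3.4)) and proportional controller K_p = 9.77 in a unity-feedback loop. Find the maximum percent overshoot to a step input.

The closed-loop denominator s² + 3.4s + 53.73 gives ω_n = √53.73 = 7.33 and ζ = 3.4/(2ω_n) = 0.2319.
%OS = 100·exp(−πζ/√(1−ζ²)) = 100·exp(−π·0.2319/√0.9462) = 47.3%.

47.3%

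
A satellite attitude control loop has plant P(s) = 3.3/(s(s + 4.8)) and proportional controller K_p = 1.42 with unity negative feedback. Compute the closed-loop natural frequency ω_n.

With unity feedback the closed-loop characteristic equation is s² + 4.8s + 1.42·3.3 = s² + 4.8s + 4.686 = 0.
Matching s² + 2ζω_n s + ω_n²: ω_n = √4.686 = 2.165 rad/s and 2ζω_n = 4.8, so ζ = 4.8/(2·2.165) = 1.11.

ω_n = 2.16 rad/s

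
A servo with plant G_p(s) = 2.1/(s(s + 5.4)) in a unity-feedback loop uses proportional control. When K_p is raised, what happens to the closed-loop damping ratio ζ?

ζ = 5.4/(2√(2.1K_p)); increasing K_p raises the denominator, so ζ falls.

decrease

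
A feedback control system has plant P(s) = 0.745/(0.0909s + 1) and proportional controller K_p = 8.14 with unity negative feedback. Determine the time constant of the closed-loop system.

Closed loop: T(s) = K_p·P/(1+K_p·P) = 6.064/(0.0909s + 1 + 6.064), with pole at s = −(1 + 6.064)/0.0909 = −77.72.
Closed-loop time constant τ = 1/77.72 = 0.0129 s.

τ = 0.0129 s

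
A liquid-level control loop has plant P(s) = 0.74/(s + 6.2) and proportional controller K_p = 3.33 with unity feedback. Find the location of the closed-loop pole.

Closed-loop transfer function: T(s) = K_p·P(s)/(1 + K_p·P(s)) = 2.464/(s + 6.2 + 2.464) = 2.464/(s + 8.664).
The closed-loop pole is at s = −8.664.

s = -8.664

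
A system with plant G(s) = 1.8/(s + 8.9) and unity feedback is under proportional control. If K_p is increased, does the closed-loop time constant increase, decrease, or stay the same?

decrease

The closed-loop bandwidth 8.9+K_p·1.8 grows with K_p, so τ shrinks.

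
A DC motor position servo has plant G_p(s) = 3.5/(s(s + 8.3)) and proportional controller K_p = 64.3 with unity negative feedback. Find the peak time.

The closed-loop denominator s² + 8.3s + 225 gives ω_n = √225 = 15 and ζ = 8.3/(2ω_n) = 0.2766.
Damped frequency ω_d = ω_n√(1−ζ²) = 14.42 rad/s, so peak time T_p = π/ω_d = 0.218 s.

T_p = 0.218 s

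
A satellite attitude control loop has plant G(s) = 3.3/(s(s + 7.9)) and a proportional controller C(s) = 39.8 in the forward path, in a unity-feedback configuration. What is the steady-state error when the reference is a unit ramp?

0.0601

The loop has one pole at the origin (type 1). Velocity error constant K_v = lim_{s→0} s·C(s)G(s) = 39.8·3.3/7.9 = 16.63.
Steady-state error to a unit ramp: e_ss = 1/K_v = 0.0601.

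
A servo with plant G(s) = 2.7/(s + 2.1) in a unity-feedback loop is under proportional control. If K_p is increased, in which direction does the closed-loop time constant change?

The closed-loop bandwidth 2.1+K_p·2.7 grows with K_p, so τ shrinks.

decrease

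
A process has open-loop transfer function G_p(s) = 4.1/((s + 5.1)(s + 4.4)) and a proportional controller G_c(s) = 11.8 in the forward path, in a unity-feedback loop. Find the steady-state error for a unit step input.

0.317

The loop is type 0. Static position error constant K_pos = G_c(0)·G_p(0) = 11.8·0.1827 = 2.156.
Steady-state error to a unit step: e_ss = 1/(1+K_pos) = 1/3.156 = 0.317.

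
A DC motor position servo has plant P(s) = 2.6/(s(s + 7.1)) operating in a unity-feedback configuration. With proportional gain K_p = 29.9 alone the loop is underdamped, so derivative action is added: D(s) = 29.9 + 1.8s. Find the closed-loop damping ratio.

Forward path: (29.9 + 1.8s)·2.6/(s(s+7.1)). The closed-loop characteristic equation is s² + (7.1 + 2.6·1.8)s + 2.6·29.9 = 0.
That is s² + 11.78s + 77.74 = 0, so ω_n = 8.817 rad/s and ζ = 11.78/(2·8.817) = 0.668.

ζ = 0.668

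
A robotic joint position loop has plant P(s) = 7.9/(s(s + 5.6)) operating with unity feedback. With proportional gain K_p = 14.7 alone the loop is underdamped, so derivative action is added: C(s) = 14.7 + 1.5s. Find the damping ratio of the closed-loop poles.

ζ = 0.81

Forward path: (14.7 + 1.5s)·7.9/(s(s+5.6)). The closed-loop characteristic equation is s² + (5.6 + 7.9·1.5)s + 7.9·14.7 = 0.
That is s² + 17.45s + 116.1 = 0, so ω_n = 10.78 rad/s and ζ = 17.45/(2·10.78) = 0.8096.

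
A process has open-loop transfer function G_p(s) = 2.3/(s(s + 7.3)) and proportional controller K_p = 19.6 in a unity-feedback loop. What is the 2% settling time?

T_s ≈ 1.1 s

From 1 + K_pG_p(s) = 0: s² + 7.3s + 45.08 = 0 ⇒ ω_n = 6.714, ζ = 0.5436.
2% settling time T_s ≈ 4/(ζω_n) = 4/3.65 = 1.1 s.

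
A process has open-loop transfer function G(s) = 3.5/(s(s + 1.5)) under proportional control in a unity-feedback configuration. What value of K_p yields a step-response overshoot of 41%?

From %OS = 100·exp(−πζ/√(1−ζ²)) = 41%, ζ = −ln(0.41)/√(π²+ln²(0.41)) = 0.273.
Characteristic equation s² + 1.5s + 3.5K_p = 0 gives ζ = 1.5/(2√(3.5K_p)).
Setting ζ = 0.273: √(3.5K_p) = 1.5/(2·0.273) = 2.747, so K_p = 7.546/3.5 = 2.16.

K_p = 2.16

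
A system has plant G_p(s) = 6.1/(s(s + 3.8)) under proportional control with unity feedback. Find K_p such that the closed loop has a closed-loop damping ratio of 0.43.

Closed-loop characteristic equation: s² + 3.8s + K_p·6.1 = 0.
So ω_n = √(6.1K_p) and 2ζω_n = 3.8, giving ζ = 3.8/(2√(6.1K_p)).
Setting ζ = 0.43: √(6.1K_p) = 3.8/(2·0.43) = 4.419, so K_p = 19.52/6.1 = 3.2.

K_p = 3.2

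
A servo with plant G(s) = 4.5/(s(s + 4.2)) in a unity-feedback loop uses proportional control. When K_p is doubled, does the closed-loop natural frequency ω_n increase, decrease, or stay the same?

increase

ω_n = √(4.5·K_p), which grows with K_p.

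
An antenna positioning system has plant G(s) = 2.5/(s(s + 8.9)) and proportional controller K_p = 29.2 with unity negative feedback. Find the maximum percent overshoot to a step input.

Closed-loop characteristic equation: s² + 8.9s + 73 = 0, so ω_n = 8.544 rad/s and ζ = 8.9/(2·8.544) = 0.5208.
%OS = 100·exp(−πζ/√(1−ζ²)) = 100·exp(−π·0.5208/√0.7287) = 14.7%.

14.7%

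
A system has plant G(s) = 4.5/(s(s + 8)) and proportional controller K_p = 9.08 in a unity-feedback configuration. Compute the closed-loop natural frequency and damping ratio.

ω_n = 6.39 rad/s, ζ = 0.626

1 + K_p·G(s) = 0 gives s² + 8s + 40.86 = 0.
Matching s² + 2ζω_n s + ω_n²: ω_n = √40.86 = 6.392 rad/s and 2ζω_n = 8, so ζ = 8/(2·6.392) = 0.626.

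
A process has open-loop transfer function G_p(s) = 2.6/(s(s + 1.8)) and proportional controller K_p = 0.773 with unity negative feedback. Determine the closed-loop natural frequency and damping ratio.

The closed-loop denominator is s(s+1.8) + 0.773·2.6 = s² + 1.8s + 2.01.
Matching s² + 2ζω_n s + ω_n²: ω_n = √2.01 = 1.418 rad/s and 2ζω_n = 1.8, so ζ = 1.8/(2·1.418) = 0.635.

ω_n = 1.42 rad/s, ζ = 0.635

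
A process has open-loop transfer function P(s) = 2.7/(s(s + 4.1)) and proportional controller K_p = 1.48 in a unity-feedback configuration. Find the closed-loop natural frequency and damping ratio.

1 + K_p·P(s) = 0 gives s² + 4.1s + 3.996 = 0.
So ω_n² = 3.996 ⇒ ω_n = 1.999 rad/s, and ζ = 4.1/(2ω_n) = 1.03.

ω_n = 2 rad/s, ζ = 1.03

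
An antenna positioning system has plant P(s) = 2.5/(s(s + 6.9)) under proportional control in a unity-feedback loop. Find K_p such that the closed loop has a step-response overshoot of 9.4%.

From %OS = 100·exp(−πζ/√(1−ζ²)) = 9.4%, ζ = −ln(0.094)/√(π²+ln²(0.094)) = 0.6013.
Characteristic equation s² + 6.9s + 2.5K_p = 0 gives ζ = 6.9/(2√(2.5K_p)).
Setting ζ = 0.6013: √(2.5K_p) = 6.9/(2·0.6013) = 5.737, so K_p = 32.91/2.5 = 13.2.

K_p = 13.2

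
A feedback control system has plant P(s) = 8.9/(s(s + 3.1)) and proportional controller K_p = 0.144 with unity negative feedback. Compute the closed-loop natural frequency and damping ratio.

With unity feedback the closed-loop characteristic equation is s² + 3.1s + 0.144·8.9 = s² + 3.1s + 1.282 = 0.
Matching s² + 2ζω_n s + ω_n²: ω_n = √1.282 = 1.132 rad/s and 2ζω_n = 3.1, so ζ = 3.1/(2·1.132) = 1.37.

ω_n = 1.13 rad/s, ζ = 1.37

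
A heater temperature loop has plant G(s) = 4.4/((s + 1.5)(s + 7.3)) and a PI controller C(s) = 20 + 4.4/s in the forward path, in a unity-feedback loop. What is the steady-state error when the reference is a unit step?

0

The open loop C(s)G(s) has a pole at the origin (type 1), so the static position error constant is infinite and e_ss = 1/(1+∞) = 0.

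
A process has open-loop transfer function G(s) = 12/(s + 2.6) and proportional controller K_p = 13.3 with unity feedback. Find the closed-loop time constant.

τ = 0.00617 s

Closed-loop transfer function: T(s) = K_p·G(s)/(1 + K_p·G(s)) = 159.6/(s + 2.6 + 159.6) = 159.6/(s + 162.2).
Time constant τ = 1/162.2 = 0.00617 s.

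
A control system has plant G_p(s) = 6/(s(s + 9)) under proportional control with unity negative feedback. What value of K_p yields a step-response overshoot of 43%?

K_p = 50.1

From %OS = 100·exp(−πζ/√(1−ζ²)) = 43%, ζ = −ln(0.43)/√(π²+ln²(0.43)) = 0.2594.
Characteristic equation s² + 9s + 6K_p = 0 gives ζ = 9/(2√(6K_p)).
Setting ζ = 0.2594: √(6K_p) = 9/(2·0.2594) = 17.34, so K_p = 300.8/6 = 50.1.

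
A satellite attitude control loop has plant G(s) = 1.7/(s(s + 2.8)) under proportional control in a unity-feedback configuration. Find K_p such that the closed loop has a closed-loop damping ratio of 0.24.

Closed-loop characteristic equation: s² + 2.8s + K_p·1.7 = 0.
So ω_n = √(1.7K_p) and 2ζω_n = 2.8, giving ζ = 2.8/(2√(1.7K_p)).
Setting ζ = 0.24: √(1.7K_p) = 2.8/(2·0.24) = 5.833, so K_p = 34.03/1.7 = 20.

K_p = 20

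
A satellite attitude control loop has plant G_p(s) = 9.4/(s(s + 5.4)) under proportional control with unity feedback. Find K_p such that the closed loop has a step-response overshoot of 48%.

K_p = 15

From %OS = 100·exp(−πζ/√(1−ζ²)) = 48%, ζ = −ln(0.48)/√(π²+ln²(0.48)) = 0.2275.
Characteristic equation s² + 5.4s + 9.4K_p = 0 gives ζ = 5.4/(2√(9.4K_p)).
Setting ζ = 0.2275: √(9.4K_p) = 5.4/(2·0.2275) = 11.87, so K_p = 140.8/9.4 = 15.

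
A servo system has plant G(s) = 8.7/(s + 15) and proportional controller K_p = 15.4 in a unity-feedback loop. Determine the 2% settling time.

Closed-loop transfer function: T(s) = K_p·G(s)/(1 + K_p·G(s)) = 134/(s + 15 + 134) = 134/(s + 149).
Time constant τ = 1/149 = 0.006712 s, so the 2% settling time is about 4τ = 0.0268 s.

T_s ≈ 0.0268 s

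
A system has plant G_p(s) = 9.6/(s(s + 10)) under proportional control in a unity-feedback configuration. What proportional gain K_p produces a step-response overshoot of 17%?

K_p = 10.8

From %OS = 100·exp(−πζ/√(1−ζ²)) = 17%, ζ = −ln(0.17)/√(π²+ln²(0.17)) = 0.4913.
Characteristic equation s² + 10s + 9.6K_p = 0 gives ζ = 10/(2√(9.6K_p)).
Setting ζ = 0.4913: √(9.6K_p) = 10/(2·0.4913) = 10.18, so K_p = 103.6/9.6 = 10.8.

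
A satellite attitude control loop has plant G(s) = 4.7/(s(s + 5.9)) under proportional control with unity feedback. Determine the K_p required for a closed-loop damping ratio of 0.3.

K_p = 20.6

Closed-loop characteristic equation: s² + 5.9s + K_p·4.7 = 0.
So ω_n = √(4.7K_p) and 2ζω_n = 5.9, giving ζ = 5.9/(2√(4.7K_p)).
Setting ζ = 0.3: √(4.7K_p) = 5.9/(2·0.3) = 9.833, so K_p = 96.69/4.7 = 20.6.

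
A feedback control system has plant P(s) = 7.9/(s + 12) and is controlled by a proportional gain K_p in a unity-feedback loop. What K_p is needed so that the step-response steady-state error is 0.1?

K_p = 13.7

For a type-0 loop with proportional control, e_ss = 1/(1 + K_p·P(0)).
P(0) = 0.6583. Require 1/(1 + K_p·0.6583) = 0.1, so 1 + 0.6583·K_p = 10.
K_p = (10 − 1)/0.6583 = 13.7.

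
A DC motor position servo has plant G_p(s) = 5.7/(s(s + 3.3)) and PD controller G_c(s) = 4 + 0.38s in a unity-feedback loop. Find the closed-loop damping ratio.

Forward path: (4 + 0.38s)·5.7/(s(s+3.3)). The closed-loop characteristic equation is s² + (3.3 + 5.7·0.38)s + 5.7·4 = 0.
That is s² + 5.466s + 22.8 = 0, so ω_n = 4.775 rad/s and ζ = 5.466/(2·4.775) = 0.5724.

ζ = 0.572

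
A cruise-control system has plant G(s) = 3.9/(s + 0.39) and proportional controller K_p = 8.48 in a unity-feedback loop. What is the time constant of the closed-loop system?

τ = 0.0299 s

Closed-loop transfer function: T(s) = K_p·G(s)/(1 + K_p·G(s)) = 33.07/(s + 0.39 + 33.07) = 33.07/(s + 33.46).
Time constant τ = 1/33.46 = 0.0299 s.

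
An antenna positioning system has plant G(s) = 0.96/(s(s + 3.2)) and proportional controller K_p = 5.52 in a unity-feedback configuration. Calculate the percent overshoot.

4.8%

From 1 + K_pG(s) = 0: s² + 3.2s + 5.299 = 0 ⇒ ω_n = 2.302, ζ = 0.695.
%OS = 100·exp(−πζ/√(1−ζ²)) = 100·exp(−π·0.695/√0.5169) = 4.8%.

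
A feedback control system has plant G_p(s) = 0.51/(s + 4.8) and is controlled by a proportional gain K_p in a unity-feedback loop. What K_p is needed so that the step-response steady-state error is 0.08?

K_p = 108

The loop is type 0, so e_ss(step) = 1/(1 + K_pos) with K_pos = K_p·G_p(0).
G_p(0) = 0.1063. Require 1/(1 + K_p·0.1063) = 0.08, so 1 + 0.1063·K_p = 12.5.
K_p = (12.5 − 1)/0.1063 = 108.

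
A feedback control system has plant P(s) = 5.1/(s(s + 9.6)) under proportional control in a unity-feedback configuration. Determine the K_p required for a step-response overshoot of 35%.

K_p = 45

From %OS = 100·exp(−πζ/√(1−ζ²)) = 35%, ζ = −ln(0.35)/√(π²+ln²(0.35)) = 0.3169.
Characteristic equation s² + 9.6s + 5.1K_p = 0 gives ζ = 9.6/(2√(5.1K_p)).
Setting ζ = 0.3169: √(5.1K_p) = 9.6/(2·0.3169) = 15.14, so K_p = 229.4/5.1 = 45.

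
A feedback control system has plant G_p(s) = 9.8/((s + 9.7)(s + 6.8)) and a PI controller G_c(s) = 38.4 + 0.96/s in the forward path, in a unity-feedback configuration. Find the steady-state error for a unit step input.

The open loop G_c(s)G_p(s) has a pole at the origin (type 1), so the static position error constant is infinite and e_ss = 1/(1+∞) = 0.

0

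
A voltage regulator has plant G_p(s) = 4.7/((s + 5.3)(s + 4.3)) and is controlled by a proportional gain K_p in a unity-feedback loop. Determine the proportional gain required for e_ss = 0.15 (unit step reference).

K_p = 27.5

The loop is type 0, so e_ss(step) = 1/(1 + K_pos) with K_pos = K_p·G_p(0).
G_p(0) = 0.2062. Require 1/(1 + K_p·0.2062) = 0.15, so 1 + 0.2062·K_p = 6.667.
K_p = (6.667 − 1)/0.2062 = 27.5.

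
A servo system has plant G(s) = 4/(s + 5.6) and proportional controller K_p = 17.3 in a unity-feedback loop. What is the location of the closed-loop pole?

s = -74.8

Closed-loop transfer function: T(s) = K_p·G(s)/(1 + K_p·G(s)) = 69.2/(s + 5.6 + 69.2) = 69.2/(s + 74.8).
The closed-loop pole is at s = −74.8.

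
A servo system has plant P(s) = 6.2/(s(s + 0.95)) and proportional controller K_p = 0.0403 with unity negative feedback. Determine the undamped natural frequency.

ω_n = 0.5 rad/s

With unity feedback the closed-loop characteristic equation is s² + 0.95s + 0.0403·6.2 = s² + 0.95s + 0.2499 = 0.
So ω_n² = 0.2499 ⇒ ω_n = 0.4999 rad/s, and ζ = 0.95/(2ω_n) = 0.95.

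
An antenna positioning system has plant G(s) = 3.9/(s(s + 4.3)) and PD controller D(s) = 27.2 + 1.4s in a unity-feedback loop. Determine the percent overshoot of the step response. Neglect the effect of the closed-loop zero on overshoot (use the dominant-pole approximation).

Forward path: (27.2 + 1.4s)·3.9/(s(s+4.3)). The closed-loop characteristic equation is s² + (4.3 + 3.9·1.4)s + 3.9·27.2 = 0.
That is s² + 9.76s + 106.1 = 0, so ω_n = 10.3 rad/s and ζ = 9.76/(2·10.3) = 0.4738.
%OS = 100·exp(−πζ/√(1−ζ²)) = 18.4%.

18.4%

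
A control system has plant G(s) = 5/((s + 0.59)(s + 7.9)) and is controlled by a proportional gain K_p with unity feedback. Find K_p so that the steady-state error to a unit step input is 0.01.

K_p = 92.3

For a type-0 loop with proportional control, e_ss = 1/(1 + K_p·G(0)).
G(0) = 1.073. Require 1/(1 + K_p·1.073) = 0.01, so 1 + 1.073·K_p = 100.
K_p = (100 − 1)/1.073 = 92.3.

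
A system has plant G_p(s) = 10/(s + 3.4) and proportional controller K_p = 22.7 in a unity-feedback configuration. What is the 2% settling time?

T_s ≈ 0.0174 s

Closed-loop transfer function: T(s) = K_p·G_p(s)/(1 + K_p·G_p(s)) = 227/(s + 3.4 + 227) = 227/(s + 230.4).
Time constant τ = 1/230.4 = 0.00434 s, so the 2% settling time is about 4τ = 0.0174 s.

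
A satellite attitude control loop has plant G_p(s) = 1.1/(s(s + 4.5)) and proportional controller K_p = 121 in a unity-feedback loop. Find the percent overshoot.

53.5%

Closed-loop characteristic equation: s² + 4.5s + 133.1 = 0, so ω_n = 11.54 rad/s and ζ = 4.5/(2·11.54) = 0.195.
%OS = 100·exp(−πζ/√(1−ζ²)) = 100·exp(−π·0.195/√0.962) = 53.5%.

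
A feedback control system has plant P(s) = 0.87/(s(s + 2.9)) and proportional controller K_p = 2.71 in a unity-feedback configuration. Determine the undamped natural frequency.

ω_n = 1.54 rad/s

1 + K_p·P(s) = 0 gives s² + 2.9s + 2.358 = 0.
Matching s² + 2ζω_n s + ω_n²: ω_n = √2.358 = 1.535 rad/s and 2ζω_n = 2.9, so ζ = 2.9/(2·1.535) = 0.944.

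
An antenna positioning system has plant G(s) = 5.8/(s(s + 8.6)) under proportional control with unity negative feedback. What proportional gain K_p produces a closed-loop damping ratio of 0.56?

Closed-loop characteristic equation: s² + 8.6s + K_p·5.8 = 0.
So ω_n = √(5.8K_p) and 2ζω_n = 8.6, giving ζ = 8.6/(2√(5.8K_p)).
Setting ζ = 0.56: √(5.8K_p) = 8.6/(2·0.56) = 7.679, so K_p = 58.96/5.8 = 10.2.

K_p = 10.2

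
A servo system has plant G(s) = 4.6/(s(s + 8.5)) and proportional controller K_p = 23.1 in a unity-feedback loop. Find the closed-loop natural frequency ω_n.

With unity feedback the closed-loop characteristic equation is s² + 8.5s + 23.1·4.6 = s² + 8.5s + 106.3 = 0.
Matching s² + 2ζω_n s + ω_n²: ω_n = √106.3 = 10.31 rad/s and 2ζω_n = 8.5, so ζ = 8.5/(2·10.31) = 0.412.

ω_n = 10.3 rad/s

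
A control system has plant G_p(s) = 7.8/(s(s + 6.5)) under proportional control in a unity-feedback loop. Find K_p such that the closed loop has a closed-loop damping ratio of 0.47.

K_p = 6.13

Closed-loop characteristic equation: s² + 6.5s + K_p·7.8 = 0.
So ω_n = √(7.8K_p) and 2ζω_n = 6.5, giving ζ = 6.5/(2√(7.8K_p)).
Setting ζ = 0.47: √(7.8K_p) = 6.5/(2·0.47) = 6.915, so K_p = 47.82/7.8 = 6.13.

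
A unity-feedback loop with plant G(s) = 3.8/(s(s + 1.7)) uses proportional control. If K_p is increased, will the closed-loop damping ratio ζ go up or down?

decrease

ζ = 1.7/(2√(3.8K_p)); increasing K_p raises the denominator, so ζ falls.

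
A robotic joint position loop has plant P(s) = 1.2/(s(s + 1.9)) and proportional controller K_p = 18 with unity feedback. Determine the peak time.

T_p = 0.691 s

Closed-loop characteristic equation: s² + 1.9s + 21.6 = 0, so ω_n = 4.648 rad/s and ζ = 1.9/(2·4.648) = 0.2044.
Damped frequency ω_d = ω_n√(1−ζ²) = 4.549 rad/s, so peak time T_p = π/ω_d = 0.691 s.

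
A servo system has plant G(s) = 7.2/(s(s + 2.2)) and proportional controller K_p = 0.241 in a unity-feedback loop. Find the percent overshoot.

The closed-loop denominator s² + 2.2s + 1.735 gives ω_n = √1.735 = 1.317 and ζ = 2.2/(2ω_n) = 0.8351.
%OS = 100·exp(−πζ/√(1−ζ²)) = 100·exp(−π·0.8351/√0.3027) = 0.849%.

0.849%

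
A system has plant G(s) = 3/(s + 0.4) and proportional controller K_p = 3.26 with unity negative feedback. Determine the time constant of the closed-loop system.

Closed-loop transfer function: T(s) = K_p·G(s)/(1 + K_p·G(s)) = 9.78/(s + 0.4 + 9.78) = 9.78/(s + 10.18).
Time constant τ = 1/10.18 = 0.0982 s.

τ = 0.0982 s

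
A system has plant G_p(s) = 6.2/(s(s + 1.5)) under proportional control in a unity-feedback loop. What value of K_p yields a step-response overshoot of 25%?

K_p = 0.557

From %OS = 100·exp(−πζ/√(1−ζ²)) = 25%, ζ = −ln(0.25)/√(π²+ln²(0.25)) = 0.4037.
Characteristic equation s² + 1.5s + 6.2K_p = 0 gives ζ = 1.5/(2√(6.2K_p)).
Setting ζ = 0.4037: √(6.2K_p) = 1.5/(2·0.4037) = 1.858, so K_p = 3.451/6.2 = 0.557.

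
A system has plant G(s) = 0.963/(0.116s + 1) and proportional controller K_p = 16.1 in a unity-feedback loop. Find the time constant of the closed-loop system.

τ = 0.00703 s

Closed loop: T(s) = K_p·G/(1+K_p·G) = 15.5/(0.116s + 1 + 15.5), with pole at s = −(1 + 15.5)/0.116 = −142.3.
Closed-loop time constant τ = 1/142.3 = 0.00703 s.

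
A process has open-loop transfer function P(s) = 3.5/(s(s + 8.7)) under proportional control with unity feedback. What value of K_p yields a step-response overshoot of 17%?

K_p = 22.4

From %OS = 100·exp(−πζ/√(1−ζ²)) = 17%, ζ = −ln(0.17)/√(π²+ln²(0.17)) = 0.4913.
Characteristic equation s² + 8.7s + 3.5K_p = 0 gives ζ = 8.7/(2√(3.5K_p)).
Setting ζ = 0.4913: √(3.5K_p) = 8.7/(2·0.4913) = 8.855, so K_p = 78.4/3.5 = 22.4.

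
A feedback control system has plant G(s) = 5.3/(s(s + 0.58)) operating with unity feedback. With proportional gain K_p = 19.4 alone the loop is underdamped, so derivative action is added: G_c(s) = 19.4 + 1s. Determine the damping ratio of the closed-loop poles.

Forward path: (19.4 + 1s)·5.3/(s(s+0.58)). The closed-loop characteristic equation is s² + (0.58 + 5.3·1)s + 5.3·19.4 = 0.
That is s² + 5.88s + 102.8 = 0, so ω_n = 10.14 rad/s and ζ = 5.88/(2·10.14) = 0.2899.

ζ = 0.29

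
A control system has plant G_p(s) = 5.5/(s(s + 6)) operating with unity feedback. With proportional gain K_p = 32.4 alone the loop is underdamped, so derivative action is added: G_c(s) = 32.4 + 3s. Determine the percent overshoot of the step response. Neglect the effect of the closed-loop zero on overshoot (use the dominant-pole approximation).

0.731%

Forward path: (32.4 + 3s)·5.5/(s(s+6)). The closed-loop characteristic equation is s² + (6 + 5.5·3)s + 5.5·32.4 = 0.
That is s² + 22.5s + 178.2 = 0, so ω_n = 13.35 rad/s and ζ = 22.5/(2·13.35) = 0.8427.
%OS = 100·exp(−πζ/√(1−ζ²)) = 0.731%.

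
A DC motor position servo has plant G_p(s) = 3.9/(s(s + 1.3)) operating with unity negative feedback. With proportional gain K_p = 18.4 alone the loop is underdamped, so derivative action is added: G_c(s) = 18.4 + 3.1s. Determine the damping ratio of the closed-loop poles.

ζ = 0.79

Forward path: (18.4 + 3.1s)·3.9/(s(s+1.3)). The closed-loop characteristic equation is s² + (1.3 + 3.9·3.1)s + 3.9·18.4 = 0.
That is s² + 13.39s + 71.76 = 0, so ω_n = 8.471 rad/s and ζ = 13.39/(2·8.471) = 0.7903.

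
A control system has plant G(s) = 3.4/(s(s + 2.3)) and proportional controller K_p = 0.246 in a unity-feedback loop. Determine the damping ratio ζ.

With unity feedback the closed-loop characteristic equation is s² + 2.3s + 0.246·3.4 = s² + 2.3s + 0.8364 = 0.
Matching s² + 2ζω_n s + ω_n²: ω_n = √0.8364 = 0.9145 rad/s and 2ζω_n = 2.3, so ζ = 2.3/(2·0.9145) = 1.26.

ζ = 1.26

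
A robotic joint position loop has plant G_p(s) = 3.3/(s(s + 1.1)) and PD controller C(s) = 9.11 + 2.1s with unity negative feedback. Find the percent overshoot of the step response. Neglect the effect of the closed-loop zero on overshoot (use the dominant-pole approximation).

3.41%

Forward path: (9.11 + 2.1s)·3.3/(s(s+1.1)). The closed-loop characteristic equation is s² + (1.1 + 3.3·2.1)s + 3.3·9.11 = 0.
That is s² + 8.03s + 30.06 = 0, so ω_n = 5.483 rad/s and ζ = 8.03/(2·5.483) = 0.7323.
%OS = 100·exp(−πζ/√(1−ζ²)) = 3.41%.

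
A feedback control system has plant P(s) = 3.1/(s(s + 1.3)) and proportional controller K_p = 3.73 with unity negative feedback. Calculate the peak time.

Closed-loop characteristic equation: s² + 1.3s + 11.56 = 0, so ω_n = 3.4 rad/s and ζ = 1.3/(2·3.4) = 0.1912.
Damped frequency ω_d = ω_n√(1−ζ²) = 3.338 rad/s, so peak time T_p = π/ω_d = 0.941 s.

T_p = 0.941 s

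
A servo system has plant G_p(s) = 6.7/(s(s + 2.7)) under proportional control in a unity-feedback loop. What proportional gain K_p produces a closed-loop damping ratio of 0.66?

K_p = 0.624

Closed-loop characteristic equation: s² + 2.7s + K_p·6.7 = 0.
So ω_n = √(6.7K_p) and 2ζω_n = 2.7, giving ζ = 2.7/(2√(6.7K_p)).
Setting ζ = 0.66: √(6.7K_p) = 2.7/(2·0.66) = 2.045, so K_p = 4.184/6.7 = 0.624.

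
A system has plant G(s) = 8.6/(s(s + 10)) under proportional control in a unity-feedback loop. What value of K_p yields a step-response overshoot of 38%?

K_p = 33.6

From %OS = 100·exp(−πζ/√(1−ζ²)) = 38%, ζ = −ln(0.38)/√(π²+ln²(0.38)) = 0.2943.
Characteristic equation s² + 10s + 8.6K_p = 0 gives ζ = 10/(2√(8.6K_p)).
Setting ζ = 0.2943: √(8.6K_p) = 10/(2·0.2943) = 16.99, so K_p = 288.5/8.6 = 33.6.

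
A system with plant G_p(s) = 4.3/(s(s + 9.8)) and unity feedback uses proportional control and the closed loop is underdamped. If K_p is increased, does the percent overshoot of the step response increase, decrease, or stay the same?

increase

ζ = 9.8/(2√(4.3K_p)) decreases as K_p grows; lower damping means more overshoot.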